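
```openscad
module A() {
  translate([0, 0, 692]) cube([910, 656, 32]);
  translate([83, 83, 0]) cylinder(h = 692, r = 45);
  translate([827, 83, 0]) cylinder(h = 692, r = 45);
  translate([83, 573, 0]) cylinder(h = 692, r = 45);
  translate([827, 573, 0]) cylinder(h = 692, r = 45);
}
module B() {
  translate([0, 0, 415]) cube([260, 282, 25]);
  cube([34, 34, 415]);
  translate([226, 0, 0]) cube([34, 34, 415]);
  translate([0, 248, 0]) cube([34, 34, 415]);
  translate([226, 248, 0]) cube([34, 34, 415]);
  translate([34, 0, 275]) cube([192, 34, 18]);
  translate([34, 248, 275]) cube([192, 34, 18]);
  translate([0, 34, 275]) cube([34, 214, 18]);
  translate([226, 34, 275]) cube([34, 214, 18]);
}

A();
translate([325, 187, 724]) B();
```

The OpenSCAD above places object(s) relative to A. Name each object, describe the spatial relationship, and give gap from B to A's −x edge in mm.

The stool's min-x is at 325; the table's min-x is 0; gap = 325 mm.

A is a table. B is a stool. The stool is on top of the table, centred. The gap from the stool to the table's −x edge is 325 mm.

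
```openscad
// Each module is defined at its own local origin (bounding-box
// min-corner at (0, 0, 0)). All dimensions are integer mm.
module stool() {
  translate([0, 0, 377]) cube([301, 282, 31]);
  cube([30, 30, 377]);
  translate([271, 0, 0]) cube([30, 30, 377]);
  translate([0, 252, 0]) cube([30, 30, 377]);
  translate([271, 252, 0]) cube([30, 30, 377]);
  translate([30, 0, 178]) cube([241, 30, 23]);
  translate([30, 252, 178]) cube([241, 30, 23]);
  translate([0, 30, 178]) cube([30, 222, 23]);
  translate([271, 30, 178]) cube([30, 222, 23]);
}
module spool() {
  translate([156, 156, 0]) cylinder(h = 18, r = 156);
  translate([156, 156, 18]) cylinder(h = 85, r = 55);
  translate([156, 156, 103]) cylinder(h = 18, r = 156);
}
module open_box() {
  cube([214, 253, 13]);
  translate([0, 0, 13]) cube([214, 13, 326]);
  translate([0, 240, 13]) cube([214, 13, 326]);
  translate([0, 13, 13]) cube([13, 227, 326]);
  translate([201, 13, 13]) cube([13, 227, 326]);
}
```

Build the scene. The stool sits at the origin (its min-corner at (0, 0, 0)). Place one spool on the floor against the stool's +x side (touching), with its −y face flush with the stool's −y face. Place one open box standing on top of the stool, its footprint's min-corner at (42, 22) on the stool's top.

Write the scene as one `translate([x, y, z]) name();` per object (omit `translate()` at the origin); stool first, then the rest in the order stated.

stool();
translate([301, 0, 0]) spool();
translate([42, 22, 408]) open_box();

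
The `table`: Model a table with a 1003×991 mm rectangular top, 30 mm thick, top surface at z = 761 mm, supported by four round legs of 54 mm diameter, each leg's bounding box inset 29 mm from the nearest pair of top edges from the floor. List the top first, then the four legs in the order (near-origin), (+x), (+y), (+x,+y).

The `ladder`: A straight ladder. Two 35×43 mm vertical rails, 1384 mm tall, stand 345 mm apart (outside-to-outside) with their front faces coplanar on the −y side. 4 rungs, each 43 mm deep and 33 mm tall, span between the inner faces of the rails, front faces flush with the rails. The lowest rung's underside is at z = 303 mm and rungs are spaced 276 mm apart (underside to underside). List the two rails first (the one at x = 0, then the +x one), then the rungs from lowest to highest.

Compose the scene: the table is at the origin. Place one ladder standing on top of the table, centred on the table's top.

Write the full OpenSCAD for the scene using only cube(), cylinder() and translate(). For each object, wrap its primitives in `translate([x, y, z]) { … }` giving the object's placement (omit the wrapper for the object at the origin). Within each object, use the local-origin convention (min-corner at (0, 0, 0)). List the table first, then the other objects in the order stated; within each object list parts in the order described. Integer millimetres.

translate([0, 0, 731]) cube([1003, 991, 30]);
translate([56, 56, 0]) cylinder(h = 731, r = 27);
translate([947, 56, 0]) cylinder(h = 731, r = 27);
translate([56, 935, 0]) cylinder(h = 731, r = 27);
translate([947, 935, 0]) cylinder(h = 731, r = 27);
translate([329, 474, 761]) {
  cube([35, 43, 1384]);
  translate([310, 0, 0]) cube([35, 43, 1384]);
  translate([35, 0, 303]) cube([275, 43, 33]);
  translate([35, 0, 579]) cube([275, 43, 33]);
  translate([35, 0, 855]) cube([275, 43, 33]);
  translate([35, 0, 1131]) cube([275, 43, 33]);
}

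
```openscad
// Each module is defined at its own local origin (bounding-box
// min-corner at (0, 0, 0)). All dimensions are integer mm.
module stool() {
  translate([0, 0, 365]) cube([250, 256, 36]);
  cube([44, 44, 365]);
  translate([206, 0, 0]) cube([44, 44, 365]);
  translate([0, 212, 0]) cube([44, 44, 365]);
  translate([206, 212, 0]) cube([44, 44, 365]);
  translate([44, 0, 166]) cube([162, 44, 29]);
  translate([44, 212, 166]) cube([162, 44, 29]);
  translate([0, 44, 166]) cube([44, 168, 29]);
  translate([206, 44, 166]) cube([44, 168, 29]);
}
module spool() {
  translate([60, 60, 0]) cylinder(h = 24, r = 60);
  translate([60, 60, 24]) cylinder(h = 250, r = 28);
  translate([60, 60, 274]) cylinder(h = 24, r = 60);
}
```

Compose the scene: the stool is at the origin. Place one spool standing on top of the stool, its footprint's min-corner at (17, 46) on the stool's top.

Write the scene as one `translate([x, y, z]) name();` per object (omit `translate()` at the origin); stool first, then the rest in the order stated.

stool();
translate([17, 46, 401]) spool();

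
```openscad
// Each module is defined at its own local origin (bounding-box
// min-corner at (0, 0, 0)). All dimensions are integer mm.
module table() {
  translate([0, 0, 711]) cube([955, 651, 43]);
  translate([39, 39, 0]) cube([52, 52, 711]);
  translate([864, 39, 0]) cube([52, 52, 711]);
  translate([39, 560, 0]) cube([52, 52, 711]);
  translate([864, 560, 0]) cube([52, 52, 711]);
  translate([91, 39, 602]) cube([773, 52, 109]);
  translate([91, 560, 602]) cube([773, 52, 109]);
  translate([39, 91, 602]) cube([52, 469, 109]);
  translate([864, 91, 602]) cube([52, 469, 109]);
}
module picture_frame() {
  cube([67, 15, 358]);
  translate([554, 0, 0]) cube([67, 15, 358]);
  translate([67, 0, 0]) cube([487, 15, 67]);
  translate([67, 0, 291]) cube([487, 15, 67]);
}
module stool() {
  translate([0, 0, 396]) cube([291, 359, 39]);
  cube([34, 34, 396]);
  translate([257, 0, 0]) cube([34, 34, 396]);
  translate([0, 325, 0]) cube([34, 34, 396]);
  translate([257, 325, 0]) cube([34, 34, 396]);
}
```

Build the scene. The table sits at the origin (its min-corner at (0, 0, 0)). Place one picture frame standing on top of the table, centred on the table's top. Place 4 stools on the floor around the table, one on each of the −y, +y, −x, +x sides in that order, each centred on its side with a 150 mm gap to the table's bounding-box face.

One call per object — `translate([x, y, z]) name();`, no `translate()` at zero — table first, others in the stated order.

table();
translate([167, 318, 754]) picture_frame();
translate([332, -509, 0]) stool();
translate([332, 801, 0]) stool();
translate([-441, 146, 0]) stool();
translate([1105, 146, 0]) stool();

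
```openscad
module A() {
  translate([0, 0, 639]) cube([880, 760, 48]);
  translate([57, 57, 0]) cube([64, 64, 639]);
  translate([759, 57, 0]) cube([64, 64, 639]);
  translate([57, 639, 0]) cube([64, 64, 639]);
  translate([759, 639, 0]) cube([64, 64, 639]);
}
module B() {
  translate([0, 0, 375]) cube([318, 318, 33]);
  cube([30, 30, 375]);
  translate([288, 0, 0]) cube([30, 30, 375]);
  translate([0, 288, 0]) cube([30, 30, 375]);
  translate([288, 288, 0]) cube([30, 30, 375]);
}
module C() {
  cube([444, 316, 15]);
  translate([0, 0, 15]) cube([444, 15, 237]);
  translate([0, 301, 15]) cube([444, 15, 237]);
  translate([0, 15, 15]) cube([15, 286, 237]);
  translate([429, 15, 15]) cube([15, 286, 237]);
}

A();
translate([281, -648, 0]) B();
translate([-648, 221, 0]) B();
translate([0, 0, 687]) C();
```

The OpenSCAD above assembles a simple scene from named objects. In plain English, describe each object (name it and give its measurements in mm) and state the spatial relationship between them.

A is a table: top 880 mm (x) × 760 mm (y), 48 mm thick, upper face at z = 687 mm, on four 64×64 mm square legs, each inset 57 mm from the nearest pair of top edges, running from z = 0 to the bottom of the top.

B is a four-legged stool. The seat is 318×318 mm, 33 mm thick, top at z = 408 mm. It stands on four square legs, each 30×30 mm in cross-section, from z = 0 to the seat underside, each flush with a corner of the seat.

C is an open-topped rectangular box: outside dimensions 444×316×252 mm, with a uniform wall and base thickness of 15 mm. The base is a full 444×316 slab on the floor; four walls sit on top of the base. The front and back walls (the −y and +y sides) span the full width; the two side walls fit between them.

Two stools sit around the table at the −y, −x sides. The open box is on top of the table.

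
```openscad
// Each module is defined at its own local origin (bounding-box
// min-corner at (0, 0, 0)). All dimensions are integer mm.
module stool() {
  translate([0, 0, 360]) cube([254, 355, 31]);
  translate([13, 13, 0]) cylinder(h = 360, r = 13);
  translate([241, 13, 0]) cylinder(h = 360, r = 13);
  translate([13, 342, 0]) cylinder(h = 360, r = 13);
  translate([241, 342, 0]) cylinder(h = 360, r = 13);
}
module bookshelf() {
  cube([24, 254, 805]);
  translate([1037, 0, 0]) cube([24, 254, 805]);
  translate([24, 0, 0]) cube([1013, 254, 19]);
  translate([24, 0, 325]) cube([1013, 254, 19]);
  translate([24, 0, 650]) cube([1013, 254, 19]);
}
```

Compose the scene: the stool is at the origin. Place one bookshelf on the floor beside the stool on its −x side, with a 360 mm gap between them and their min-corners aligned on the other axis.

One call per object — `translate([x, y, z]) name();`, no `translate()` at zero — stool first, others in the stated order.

stool();
translate([-1421, 0, 0]) bookshelf();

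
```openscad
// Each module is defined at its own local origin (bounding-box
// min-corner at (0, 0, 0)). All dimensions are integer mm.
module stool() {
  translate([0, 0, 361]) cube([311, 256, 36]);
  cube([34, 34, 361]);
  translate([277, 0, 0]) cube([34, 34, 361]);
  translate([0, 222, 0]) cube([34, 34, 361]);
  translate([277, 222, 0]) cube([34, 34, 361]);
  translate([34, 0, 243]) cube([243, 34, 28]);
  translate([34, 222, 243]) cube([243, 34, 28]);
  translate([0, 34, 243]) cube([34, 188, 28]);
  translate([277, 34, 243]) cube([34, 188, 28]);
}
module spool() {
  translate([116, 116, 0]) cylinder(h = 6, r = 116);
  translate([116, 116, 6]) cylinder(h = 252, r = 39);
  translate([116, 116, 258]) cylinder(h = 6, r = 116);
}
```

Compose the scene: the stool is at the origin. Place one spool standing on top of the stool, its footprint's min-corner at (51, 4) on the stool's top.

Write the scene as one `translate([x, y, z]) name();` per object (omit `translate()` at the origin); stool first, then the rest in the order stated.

stool();
translate([51, 4, 397]) spool();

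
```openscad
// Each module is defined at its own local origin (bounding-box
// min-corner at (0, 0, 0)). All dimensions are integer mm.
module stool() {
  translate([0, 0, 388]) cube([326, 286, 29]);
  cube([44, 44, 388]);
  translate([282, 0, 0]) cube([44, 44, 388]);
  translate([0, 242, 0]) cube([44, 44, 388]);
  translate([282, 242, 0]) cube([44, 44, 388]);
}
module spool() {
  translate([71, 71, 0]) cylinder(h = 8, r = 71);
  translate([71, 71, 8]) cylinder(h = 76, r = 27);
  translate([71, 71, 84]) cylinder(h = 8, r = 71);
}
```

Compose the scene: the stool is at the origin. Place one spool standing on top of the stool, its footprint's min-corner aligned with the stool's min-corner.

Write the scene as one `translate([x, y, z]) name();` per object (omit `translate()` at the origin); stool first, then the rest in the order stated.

stool();
translate([0, 0, 417]) spool();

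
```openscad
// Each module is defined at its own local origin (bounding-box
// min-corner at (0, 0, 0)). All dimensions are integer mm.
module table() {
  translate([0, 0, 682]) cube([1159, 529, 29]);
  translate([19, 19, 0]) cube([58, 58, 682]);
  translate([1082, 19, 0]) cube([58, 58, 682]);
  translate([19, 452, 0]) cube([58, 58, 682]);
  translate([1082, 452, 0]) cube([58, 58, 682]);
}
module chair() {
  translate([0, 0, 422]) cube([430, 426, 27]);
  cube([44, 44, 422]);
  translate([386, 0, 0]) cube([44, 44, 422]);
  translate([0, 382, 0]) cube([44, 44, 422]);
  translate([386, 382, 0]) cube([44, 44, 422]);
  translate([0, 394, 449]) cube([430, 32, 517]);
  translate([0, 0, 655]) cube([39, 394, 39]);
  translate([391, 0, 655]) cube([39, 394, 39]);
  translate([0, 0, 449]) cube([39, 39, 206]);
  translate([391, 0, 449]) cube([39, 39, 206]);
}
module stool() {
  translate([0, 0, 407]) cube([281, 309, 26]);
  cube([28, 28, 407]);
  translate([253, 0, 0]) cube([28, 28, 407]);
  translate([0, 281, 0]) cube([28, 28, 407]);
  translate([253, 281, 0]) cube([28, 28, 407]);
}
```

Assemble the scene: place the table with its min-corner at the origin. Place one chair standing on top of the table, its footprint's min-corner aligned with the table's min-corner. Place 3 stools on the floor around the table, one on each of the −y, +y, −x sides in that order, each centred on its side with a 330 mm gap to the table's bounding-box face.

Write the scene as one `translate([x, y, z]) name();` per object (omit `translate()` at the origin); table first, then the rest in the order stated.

table();
translate([0, 0, 711]) chair();
translate([439, -639, 0]) stool();
translate([439, 859, 0]) stool();
translate([-611, 110, 0]) stool();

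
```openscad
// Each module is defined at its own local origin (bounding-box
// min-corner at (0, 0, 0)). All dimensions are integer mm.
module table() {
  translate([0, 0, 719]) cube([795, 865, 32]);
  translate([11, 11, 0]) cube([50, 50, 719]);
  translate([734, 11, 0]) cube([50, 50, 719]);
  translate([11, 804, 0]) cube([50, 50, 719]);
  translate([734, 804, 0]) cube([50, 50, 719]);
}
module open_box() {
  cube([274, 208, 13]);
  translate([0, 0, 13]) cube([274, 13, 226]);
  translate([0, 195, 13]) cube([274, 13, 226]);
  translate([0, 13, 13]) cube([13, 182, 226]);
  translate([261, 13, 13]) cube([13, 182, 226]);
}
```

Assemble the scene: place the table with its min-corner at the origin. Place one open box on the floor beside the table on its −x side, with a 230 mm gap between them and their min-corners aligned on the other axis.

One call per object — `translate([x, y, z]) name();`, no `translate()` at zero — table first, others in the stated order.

table();
translate([-504, 0, 0]) open_box();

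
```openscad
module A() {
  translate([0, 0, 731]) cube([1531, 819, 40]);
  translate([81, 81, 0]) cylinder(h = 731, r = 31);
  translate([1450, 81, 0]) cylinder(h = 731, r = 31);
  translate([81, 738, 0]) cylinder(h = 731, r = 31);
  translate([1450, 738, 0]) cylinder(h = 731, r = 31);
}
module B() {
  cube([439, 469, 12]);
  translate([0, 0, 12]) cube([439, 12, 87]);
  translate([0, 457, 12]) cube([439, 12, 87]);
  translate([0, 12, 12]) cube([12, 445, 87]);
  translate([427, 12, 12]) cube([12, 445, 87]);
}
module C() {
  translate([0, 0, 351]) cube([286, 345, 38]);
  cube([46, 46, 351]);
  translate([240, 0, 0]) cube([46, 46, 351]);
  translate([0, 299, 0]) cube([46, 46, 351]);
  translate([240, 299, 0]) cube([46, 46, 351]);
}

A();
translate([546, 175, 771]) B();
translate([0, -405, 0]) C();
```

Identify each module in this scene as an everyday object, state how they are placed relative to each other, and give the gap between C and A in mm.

The stool's nearest face is 60 mm from the table's −y face.

A is a table. B is an open box. C is a stool. The open box is on top of the table, centred. The stool is on the floor beside the table on its −y side. The gap between the stool and the table is 60 mm.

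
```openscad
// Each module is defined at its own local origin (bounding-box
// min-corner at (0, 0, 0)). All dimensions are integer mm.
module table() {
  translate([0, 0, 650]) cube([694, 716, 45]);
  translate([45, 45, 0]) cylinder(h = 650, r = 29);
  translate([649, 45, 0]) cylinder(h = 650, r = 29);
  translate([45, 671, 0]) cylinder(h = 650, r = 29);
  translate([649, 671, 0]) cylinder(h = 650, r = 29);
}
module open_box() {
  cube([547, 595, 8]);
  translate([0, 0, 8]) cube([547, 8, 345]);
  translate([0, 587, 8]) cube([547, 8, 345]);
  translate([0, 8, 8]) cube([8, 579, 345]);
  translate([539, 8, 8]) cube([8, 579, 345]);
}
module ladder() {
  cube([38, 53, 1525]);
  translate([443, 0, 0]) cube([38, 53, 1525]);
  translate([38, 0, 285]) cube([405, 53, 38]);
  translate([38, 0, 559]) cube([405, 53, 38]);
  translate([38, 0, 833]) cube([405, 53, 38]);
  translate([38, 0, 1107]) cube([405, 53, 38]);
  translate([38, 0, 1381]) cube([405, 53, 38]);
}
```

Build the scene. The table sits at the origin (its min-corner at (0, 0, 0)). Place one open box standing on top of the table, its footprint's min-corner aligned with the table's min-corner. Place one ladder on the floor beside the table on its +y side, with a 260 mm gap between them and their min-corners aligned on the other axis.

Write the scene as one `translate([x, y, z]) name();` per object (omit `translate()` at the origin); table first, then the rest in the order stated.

table();
translate([0, 0, 695]) open_box();
translate([0, 976, 0]) ladder();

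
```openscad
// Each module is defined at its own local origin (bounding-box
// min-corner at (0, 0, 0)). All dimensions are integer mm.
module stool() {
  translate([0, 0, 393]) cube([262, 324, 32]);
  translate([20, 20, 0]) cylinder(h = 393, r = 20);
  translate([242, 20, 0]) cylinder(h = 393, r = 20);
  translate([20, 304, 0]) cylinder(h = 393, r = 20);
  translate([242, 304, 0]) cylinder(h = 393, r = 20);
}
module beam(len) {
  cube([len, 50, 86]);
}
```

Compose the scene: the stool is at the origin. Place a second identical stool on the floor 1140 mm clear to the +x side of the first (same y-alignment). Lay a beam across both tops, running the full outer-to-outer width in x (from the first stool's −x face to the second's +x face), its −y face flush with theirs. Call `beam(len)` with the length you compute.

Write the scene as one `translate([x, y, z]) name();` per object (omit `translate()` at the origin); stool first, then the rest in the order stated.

stool();
translate([1402, 0, 0]) stool();
translate([0, 0, 425]) beam(1664);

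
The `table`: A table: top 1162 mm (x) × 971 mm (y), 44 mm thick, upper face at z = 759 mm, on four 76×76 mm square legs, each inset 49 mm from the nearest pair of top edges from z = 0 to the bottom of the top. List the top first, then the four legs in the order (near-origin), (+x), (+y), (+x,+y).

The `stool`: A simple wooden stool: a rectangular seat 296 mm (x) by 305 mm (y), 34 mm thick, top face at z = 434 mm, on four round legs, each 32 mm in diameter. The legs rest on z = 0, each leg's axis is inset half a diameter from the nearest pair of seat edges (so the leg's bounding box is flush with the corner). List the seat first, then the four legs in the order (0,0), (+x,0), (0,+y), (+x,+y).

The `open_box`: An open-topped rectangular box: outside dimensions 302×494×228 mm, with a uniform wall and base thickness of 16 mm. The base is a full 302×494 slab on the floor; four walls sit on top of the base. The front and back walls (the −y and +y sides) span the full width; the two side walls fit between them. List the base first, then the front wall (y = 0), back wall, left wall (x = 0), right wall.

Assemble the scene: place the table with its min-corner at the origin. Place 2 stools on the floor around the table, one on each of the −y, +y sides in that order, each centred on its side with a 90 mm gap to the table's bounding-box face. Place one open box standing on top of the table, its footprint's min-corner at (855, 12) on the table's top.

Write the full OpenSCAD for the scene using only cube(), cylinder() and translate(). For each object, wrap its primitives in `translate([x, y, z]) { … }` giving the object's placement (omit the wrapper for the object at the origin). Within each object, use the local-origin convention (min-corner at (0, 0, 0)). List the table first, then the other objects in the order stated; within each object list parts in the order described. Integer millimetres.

translate([0, 0, 715]) cube([1162, 971, 44]);
translate([49, 49, 0]) cube([76, 76, 715]);
translate([1037, 49, 0]) cube([76, 76, 715]);
translate([49, 846, 0]) cube([76, 76, 715]);
translate([1037, 846, 0]) cube([76, 76, 715]);
translate([433, -395, 0]) {
  translate([0, 0, 400]) cube([296, 305, 34]);
  translate([16, 16, 0]) cylinder(h = 400, r = 16);
  translate([280, 16, 0]) cylinder(h = 400, r = 16);
  translate([16, 289, 0]) cylinder(h = 400, r = 16);
  translate([280, 289, 0]) cylinder(h = 400, r = 16);
}
translate([433, 1061, 0]) {
  translate([0, 0, 400]) cube([296, 305, 34]);
  translate([16, 16, 0]) cylinder(h = 400, r = 16);
  translate([280, 16, 0]) cylinder(h = 400, r = 16);
  translate([16, 289, 0]) cylinder(h = 400, r = 16);
  translate([280, 289, 0]) cylinder(h = 400, r = 16);
}
translate([855, 12, 759]) {
  cube([302, 494, 16]);
  translate([0, 0, 16]) cube([302, 16, 212]);
  translate([0, 478, 16]) cube([302, 16, 212]);
  translate([0, 16, 16]) cube([16, 462, 212]);
  translate([286, 16, 16]) cube([16, 462, 212]);
}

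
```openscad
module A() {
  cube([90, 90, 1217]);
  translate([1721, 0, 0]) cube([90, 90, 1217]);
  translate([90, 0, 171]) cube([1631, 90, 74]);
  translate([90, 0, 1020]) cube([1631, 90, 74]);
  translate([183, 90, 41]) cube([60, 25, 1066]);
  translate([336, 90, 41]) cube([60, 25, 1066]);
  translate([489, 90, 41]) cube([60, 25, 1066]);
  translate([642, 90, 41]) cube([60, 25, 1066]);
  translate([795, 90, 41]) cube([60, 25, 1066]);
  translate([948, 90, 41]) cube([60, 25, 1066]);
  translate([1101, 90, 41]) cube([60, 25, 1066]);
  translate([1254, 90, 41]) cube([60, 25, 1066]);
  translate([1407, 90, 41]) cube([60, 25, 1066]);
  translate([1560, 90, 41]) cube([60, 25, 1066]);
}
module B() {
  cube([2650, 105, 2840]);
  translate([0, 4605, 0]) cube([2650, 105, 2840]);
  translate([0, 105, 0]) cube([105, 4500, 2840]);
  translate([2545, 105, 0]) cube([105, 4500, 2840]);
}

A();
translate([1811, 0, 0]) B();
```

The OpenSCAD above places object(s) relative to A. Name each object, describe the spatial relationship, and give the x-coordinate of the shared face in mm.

A is a fence section. B is a house frame. The house frame is against the fence section's +x side, with their −y faces flush. The x-coordinate of the shared face is 1811 mm.

The fence section's +x face and the house frame's −x face are both at x = 1811 mm.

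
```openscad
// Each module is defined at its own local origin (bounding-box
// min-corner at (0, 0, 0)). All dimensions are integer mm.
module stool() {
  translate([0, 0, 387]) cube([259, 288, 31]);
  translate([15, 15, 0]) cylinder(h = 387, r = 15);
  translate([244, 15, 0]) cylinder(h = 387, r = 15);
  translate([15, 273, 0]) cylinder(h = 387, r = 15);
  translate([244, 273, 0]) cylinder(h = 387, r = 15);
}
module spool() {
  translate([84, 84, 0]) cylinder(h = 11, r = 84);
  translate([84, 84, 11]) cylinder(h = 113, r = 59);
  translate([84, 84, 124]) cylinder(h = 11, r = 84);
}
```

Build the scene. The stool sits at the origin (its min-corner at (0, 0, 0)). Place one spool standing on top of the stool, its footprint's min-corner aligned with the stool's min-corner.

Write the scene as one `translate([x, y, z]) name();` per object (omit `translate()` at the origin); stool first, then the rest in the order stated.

stool();
translate([0, 0, 418]) spool();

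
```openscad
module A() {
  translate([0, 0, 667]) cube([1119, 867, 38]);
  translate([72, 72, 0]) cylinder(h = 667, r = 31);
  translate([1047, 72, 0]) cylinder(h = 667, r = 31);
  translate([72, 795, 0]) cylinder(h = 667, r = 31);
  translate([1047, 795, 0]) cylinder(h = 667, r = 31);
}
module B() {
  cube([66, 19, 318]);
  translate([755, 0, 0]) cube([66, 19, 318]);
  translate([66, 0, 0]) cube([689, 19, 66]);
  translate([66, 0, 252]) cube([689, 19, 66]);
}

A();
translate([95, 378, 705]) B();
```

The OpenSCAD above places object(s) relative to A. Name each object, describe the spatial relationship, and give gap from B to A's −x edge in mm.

The picture frame's min-x is at 95; the table's min-x is 0; gap = 95 mm.

A is a table. B is a picture frame. The picture frame is on top of the table. The gap from the picture frame to the table's −x edge is 95 mm.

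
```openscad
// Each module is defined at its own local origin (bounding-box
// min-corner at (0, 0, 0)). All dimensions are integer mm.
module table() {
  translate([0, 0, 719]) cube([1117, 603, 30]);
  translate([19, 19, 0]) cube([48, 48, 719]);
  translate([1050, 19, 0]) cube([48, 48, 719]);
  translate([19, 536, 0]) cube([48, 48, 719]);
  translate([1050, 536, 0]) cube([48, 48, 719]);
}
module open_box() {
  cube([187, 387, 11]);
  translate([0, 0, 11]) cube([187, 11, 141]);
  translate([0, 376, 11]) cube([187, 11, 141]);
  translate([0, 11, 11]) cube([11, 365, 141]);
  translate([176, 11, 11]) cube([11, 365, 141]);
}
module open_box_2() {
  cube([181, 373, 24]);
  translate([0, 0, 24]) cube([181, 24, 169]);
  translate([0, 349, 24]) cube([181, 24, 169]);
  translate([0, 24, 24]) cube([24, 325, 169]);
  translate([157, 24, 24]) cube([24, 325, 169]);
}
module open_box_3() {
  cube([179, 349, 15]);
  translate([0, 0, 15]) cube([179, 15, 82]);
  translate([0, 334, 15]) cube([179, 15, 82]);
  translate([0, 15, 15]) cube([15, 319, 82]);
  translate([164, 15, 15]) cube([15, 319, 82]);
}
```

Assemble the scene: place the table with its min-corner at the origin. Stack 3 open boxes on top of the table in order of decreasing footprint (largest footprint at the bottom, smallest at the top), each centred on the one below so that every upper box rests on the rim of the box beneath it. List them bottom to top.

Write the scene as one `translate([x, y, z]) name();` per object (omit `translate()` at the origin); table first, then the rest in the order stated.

table();
translate([465, 108, 749]) open_box();
translate([468, 115, 901]) open_box_2();
translate([469, 127, 1094]) open_box_3();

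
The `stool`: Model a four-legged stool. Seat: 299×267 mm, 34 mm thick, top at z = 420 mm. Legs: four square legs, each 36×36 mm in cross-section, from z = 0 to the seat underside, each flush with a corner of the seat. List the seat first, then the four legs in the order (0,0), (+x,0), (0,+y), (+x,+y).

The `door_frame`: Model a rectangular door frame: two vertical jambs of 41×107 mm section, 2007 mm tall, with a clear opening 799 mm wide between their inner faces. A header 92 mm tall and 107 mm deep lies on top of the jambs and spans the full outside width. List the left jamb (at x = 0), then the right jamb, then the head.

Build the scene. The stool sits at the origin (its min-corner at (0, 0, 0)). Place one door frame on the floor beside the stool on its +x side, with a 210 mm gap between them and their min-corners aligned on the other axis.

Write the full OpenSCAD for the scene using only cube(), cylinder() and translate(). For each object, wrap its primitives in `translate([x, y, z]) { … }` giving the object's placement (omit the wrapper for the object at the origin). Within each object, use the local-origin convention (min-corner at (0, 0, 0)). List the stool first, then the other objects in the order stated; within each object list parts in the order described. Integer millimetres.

translate([0, 0, 386]) cube([299, 267, 34]);
cube([36, 36, 386]);
translate([263, 0, 0]) cube([36, 36, 386]);
translate([0, 231, 0]) cube([36, 36, 386]);
translate([263, 231, 0]) cube([36, 36, 386]);
translate([509, 0, 0]) {
  cube([41, 107, 2007]);
  translate([840, 0, 0]) cube([41, 107, 2007]);
  translate([0, 0, 2007]) cube([881, 107, 92]);
}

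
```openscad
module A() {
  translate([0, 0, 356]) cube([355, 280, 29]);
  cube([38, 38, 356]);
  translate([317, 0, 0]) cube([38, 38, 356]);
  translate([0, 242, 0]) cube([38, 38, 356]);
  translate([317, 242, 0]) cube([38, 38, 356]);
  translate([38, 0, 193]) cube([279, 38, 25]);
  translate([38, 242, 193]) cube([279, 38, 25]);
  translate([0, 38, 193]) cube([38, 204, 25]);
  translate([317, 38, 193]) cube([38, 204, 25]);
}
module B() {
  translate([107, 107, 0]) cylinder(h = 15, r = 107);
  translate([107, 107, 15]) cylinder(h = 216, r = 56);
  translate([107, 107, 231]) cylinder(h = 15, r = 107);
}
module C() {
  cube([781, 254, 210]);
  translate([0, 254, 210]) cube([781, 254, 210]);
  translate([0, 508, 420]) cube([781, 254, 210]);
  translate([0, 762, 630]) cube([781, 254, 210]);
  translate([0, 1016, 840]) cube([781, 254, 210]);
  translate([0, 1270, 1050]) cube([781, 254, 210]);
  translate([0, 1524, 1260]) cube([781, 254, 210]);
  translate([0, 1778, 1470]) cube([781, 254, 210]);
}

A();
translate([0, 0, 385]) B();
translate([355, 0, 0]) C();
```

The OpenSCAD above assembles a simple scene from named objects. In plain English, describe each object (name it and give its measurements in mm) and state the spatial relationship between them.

A is a four-legged stool. The seat is a 355×280×29 mm slab whose top surface is at z = 385 mm; four square legs, each 38×38 mm in cross-section, run from the floor (z = 0) to the underside of the seat, each flush with a corner of the seat. Four stretchers, 38 mm wide and 25 mm tall, connect adjacent legs with their undersides at z = 193 mm, each running between the inner faces of the legs it joins and aligned with the legs' outer faces on the other axis.

B is a spool: two coaxial disc flanges of radius 107 mm and thickness 15 mm, joined by a core cylinder of radius 56 mm and height 216 mm. The lower flange rests on z = 0 and the three cylinders share a vertical axis.

C is a run of 8 identical solid stair steps. Each tread is 781×254 mm and each step block is 210 mm high. Step 1 rests on the floor; step k is offset from step 1 by (k−1)×254 mm in y and (k−1)×210 mm in z.

The spool is on top of the stool. The staircase is against the stool's +x side, with their −y faces flush.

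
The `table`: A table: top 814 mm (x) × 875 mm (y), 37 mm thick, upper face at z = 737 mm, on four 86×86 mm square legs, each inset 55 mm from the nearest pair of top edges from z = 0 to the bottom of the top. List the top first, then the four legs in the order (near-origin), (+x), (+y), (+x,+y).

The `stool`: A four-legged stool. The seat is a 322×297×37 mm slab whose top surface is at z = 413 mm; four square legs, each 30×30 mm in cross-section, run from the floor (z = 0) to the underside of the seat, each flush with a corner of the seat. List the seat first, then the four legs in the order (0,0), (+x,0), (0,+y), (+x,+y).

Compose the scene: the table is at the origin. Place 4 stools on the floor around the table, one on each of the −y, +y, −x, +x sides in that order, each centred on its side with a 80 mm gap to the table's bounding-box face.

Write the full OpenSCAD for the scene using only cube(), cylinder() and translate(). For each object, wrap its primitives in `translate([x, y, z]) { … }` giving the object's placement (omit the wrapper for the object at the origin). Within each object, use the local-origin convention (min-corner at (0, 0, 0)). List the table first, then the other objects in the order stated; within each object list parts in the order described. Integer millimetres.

translate([0, 0, 700]) cube([814, 875, 37]);
translate([55, 55, 0]) cube([86, 86, 700]);
translate([673, 55, 0]) cube([86, 86, 700]);
translate([55, 734, 0]) cube([86, 86, 700]);
translate([673, 734, 0]) cube([86, 86, 700]);
translate([246, -377, 0]) {
  translate([0, 0, 376]) cube([322, 297, 37]);
  cube([30, 30, 376]);
  translate([292, 0, 0]) cube([30, 30, 376]);
  translate([0, 267, 0]) cube([30, 30, 376]);
  translate([292, 267, 0]) cube([30, 30, 376]);
}
translate([246, 955, 0]) {
  translate([0, 0, 376]) cube([322, 297, 37]);
  cube([30, 30, 376]);
  translate([292, 0, 0]) cube([30, 30, 376]);
  translate([0, 267, 0]) cube([30, 30, 376]);
  translate([292, 267, 0]) cube([30, 30, 376]);
}
translate([-402, 289, 0]) {
  translate([0, 0, 376]) cube([322, 297, 37]);
  cube([30, 30, 376]);
  translate([292, 0, 0]) cube([30, 30, 376]);
  translate([0, 267, 0]) cube([30, 30, 376]);
  translate([292, 267, 0]) cube([30, 30, 376]);
}
translate([894, 289, 0]) {
  translate([0, 0, 376]) cube([322, 297, 37]);
  cube([30, 30, 376]);
  translate([292, 0, 0]) cube([30, 30, 376]);
  translate([0, 267, 0]) cube([30, 30, 376]);
  translate([292, 267, 0]) cube([30, 30, 376]);
}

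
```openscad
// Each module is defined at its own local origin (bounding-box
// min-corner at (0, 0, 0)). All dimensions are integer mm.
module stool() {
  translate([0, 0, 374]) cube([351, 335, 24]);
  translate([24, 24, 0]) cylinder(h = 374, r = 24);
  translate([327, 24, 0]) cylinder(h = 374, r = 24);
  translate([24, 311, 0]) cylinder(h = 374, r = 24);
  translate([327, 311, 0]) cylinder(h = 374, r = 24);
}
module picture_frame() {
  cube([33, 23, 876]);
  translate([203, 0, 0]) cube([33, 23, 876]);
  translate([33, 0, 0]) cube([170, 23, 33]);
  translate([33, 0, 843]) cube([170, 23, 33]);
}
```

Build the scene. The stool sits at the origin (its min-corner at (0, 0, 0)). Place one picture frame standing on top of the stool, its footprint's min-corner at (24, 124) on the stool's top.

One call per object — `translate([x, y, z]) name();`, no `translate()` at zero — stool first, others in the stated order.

stool();
translate([24, 124, 398]) picture_frame();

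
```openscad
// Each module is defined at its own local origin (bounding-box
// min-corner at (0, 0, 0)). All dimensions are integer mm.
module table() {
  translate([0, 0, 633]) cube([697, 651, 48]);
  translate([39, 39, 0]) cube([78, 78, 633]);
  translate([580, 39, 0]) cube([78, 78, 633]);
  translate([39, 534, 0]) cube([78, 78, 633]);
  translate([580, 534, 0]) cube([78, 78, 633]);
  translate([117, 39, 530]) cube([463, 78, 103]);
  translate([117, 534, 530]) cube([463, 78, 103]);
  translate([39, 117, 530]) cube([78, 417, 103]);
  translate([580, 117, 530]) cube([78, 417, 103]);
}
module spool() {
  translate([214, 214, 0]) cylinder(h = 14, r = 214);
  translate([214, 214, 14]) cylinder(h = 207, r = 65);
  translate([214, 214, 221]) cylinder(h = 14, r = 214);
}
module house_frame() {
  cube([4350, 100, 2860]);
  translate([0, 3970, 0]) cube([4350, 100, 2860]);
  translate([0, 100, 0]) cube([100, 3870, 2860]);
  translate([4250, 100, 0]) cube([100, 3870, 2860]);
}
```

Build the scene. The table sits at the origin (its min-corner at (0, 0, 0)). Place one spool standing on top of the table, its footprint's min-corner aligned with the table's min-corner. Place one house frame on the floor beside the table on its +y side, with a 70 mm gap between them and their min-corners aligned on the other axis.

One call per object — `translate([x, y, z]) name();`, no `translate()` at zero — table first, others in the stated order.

table();
translate([0, 0, 681]) spool();
translate([0, 721, 0]) house_frame();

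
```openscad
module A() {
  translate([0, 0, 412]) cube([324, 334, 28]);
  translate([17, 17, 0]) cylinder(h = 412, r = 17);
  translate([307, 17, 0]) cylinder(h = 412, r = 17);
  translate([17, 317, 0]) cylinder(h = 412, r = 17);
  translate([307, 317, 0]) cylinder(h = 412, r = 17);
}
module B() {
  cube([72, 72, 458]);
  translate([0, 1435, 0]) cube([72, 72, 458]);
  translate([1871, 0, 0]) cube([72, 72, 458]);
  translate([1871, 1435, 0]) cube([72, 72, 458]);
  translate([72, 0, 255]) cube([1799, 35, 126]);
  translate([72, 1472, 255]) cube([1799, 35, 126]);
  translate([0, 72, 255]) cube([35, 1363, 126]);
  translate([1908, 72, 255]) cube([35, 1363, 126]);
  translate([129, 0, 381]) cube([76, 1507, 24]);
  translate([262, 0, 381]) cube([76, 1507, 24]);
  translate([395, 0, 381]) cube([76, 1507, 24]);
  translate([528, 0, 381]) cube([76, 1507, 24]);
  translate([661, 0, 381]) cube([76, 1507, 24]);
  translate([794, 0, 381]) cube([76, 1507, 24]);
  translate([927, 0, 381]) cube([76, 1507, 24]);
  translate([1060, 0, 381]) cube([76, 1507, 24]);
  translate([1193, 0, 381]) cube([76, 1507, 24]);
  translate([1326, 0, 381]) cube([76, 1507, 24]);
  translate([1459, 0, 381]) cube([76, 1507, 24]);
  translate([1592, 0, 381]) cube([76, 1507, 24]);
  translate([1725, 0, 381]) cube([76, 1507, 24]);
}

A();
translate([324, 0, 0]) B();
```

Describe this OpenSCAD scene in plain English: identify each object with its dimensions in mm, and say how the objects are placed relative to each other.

A is a simple wooden stool: a rectangular seat 324 mm (x) by 334 mm (y), 28 mm thick, top face at z = 440 mm, on four round legs, each 34 mm in diameter. The legs rest on z = 0, each leg's axis is inset half a diameter from the nearest pair of seat edges (so the leg's bounding box is flush with the corner).

B is a bed frame 1943 mm long (x) by 1507 mm wide (y). Four 72×72 mm corner posts, 458 mm tall, at the corners of the footprint. Four rails of 35 mm thickness and 126 mm height run between adjacent posts with their undersides at z = 255 mm, their outer faces flush with the outside of the frame (the two x-running rails run between the posts' inner faces; the two y-running rails run between the posts' inner faces). 13 slats, each 76 mm wide (x) and 24 mm thick, lie across the top of the two x-running rails, running the full 1507 mm width of the frame in y; the slats are evenly spaced along x between the inner faces of the end posts with equal gaps (rounded down to the nearest mm) at the −x end and between each pair — any rounding remainder accumulates at the +x end.

The bed frame is against the stool's +x side, with their −y faces flush.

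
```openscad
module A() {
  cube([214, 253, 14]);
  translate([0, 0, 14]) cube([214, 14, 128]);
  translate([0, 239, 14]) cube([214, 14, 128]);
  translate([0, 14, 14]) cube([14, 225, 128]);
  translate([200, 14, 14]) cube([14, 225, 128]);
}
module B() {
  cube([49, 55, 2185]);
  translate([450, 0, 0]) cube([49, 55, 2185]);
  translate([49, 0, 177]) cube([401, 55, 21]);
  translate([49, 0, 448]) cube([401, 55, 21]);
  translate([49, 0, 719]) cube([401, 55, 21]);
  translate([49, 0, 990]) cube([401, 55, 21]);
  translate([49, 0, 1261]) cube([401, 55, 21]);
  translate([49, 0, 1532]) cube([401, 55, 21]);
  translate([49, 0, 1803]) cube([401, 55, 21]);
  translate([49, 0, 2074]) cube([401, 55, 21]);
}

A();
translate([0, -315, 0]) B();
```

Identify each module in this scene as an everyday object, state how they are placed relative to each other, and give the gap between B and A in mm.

A is an open box. B is a ladder. The ladder is on the floor beside the open box on its −y side. The gap between the ladder and the open box is 260 mm.

The ladder's nearest face is 260 mm from the open box's −y face.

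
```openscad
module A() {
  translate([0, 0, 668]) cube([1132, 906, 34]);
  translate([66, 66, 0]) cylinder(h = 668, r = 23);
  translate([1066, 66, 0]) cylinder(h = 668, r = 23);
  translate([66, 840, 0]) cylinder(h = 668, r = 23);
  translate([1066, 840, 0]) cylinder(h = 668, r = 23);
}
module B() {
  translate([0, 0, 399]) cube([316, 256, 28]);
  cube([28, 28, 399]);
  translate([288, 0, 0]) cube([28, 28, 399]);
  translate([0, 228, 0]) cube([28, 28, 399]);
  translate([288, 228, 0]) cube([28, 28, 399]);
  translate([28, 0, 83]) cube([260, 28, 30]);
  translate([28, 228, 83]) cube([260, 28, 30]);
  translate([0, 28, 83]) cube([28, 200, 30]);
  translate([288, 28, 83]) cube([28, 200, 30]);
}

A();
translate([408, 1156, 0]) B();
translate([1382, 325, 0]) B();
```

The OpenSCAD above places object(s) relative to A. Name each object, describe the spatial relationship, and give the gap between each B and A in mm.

Each stool's nearest face is 250 mm from the table's bounding box.

A is a table. B is a stool. Two stools sit around the table at the +y, +x sides. The gap between each stool and the table is 250 mm.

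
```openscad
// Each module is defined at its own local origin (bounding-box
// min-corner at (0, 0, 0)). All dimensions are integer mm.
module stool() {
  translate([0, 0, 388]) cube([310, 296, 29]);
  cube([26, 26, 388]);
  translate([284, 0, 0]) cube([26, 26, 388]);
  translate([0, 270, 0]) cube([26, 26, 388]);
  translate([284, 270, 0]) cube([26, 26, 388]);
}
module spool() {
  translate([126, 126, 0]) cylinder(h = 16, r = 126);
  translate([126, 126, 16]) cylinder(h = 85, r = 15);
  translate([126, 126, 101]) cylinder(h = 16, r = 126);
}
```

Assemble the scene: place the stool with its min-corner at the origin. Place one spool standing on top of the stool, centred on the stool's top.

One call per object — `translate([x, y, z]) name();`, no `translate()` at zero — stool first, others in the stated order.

stool();
translate([29, 22, 417]) spool();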